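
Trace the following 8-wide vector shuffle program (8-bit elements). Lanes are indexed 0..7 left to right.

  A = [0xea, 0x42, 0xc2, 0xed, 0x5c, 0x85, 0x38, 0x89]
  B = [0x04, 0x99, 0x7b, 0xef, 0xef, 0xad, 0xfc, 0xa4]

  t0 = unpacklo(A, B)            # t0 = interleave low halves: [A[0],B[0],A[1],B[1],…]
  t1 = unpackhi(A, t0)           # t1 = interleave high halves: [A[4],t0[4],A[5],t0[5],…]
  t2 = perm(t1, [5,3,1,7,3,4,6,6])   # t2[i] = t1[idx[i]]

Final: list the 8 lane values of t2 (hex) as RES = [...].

t0 = [0xea, 0x04, 0x42, 0x99, 0xc2, 0x7b, 0xed, 0xef]
t1 = [0x5c, 0xc2, 0x85, 0x7b, 0x38, 0xed, 0x89, 0xef]
t2 = [0xed, 0x7b, 0xc2, 0xef, 0x7b, 0x38, 0x89, 0x89]

RES = [ 0xed  0x7b  0xc2  0xef  0x7b  0x38  0x89  0x89 ]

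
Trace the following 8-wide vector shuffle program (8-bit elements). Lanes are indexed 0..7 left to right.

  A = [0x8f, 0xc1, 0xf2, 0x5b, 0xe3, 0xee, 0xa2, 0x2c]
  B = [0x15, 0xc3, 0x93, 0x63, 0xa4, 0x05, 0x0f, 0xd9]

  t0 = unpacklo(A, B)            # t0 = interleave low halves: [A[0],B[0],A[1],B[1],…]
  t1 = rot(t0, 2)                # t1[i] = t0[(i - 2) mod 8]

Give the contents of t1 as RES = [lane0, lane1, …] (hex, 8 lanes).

RES = [ 0x5b  0x63  0x8f  0x15  0xc1  0xc3  0xf2  0x93 ]

→ t0 |8f|15|c1|c3|f2|93|5b|63|
→ t1 |5b|63|8f|15|c1|c3|f2|93|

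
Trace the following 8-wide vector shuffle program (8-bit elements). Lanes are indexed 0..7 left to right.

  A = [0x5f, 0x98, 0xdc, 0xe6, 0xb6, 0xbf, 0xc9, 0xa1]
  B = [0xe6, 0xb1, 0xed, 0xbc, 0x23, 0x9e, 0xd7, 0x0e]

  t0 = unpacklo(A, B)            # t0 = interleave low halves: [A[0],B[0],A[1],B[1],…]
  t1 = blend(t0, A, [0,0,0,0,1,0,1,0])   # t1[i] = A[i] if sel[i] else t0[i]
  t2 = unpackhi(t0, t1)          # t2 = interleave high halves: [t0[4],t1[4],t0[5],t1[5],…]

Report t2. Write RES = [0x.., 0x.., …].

→ t0 |5f|e6|98|b1|dc|ed|e6|bc|
→ t1 |5f|e6|98|b1|b6|ed|c9|bc|
→ t2 |dc|b6|ed|ed|e6|c9|bc|bc|

RES = [ 0xdc  0xb6  0xed  0xed  0xe6  0xc9  0xbc  0xbc ]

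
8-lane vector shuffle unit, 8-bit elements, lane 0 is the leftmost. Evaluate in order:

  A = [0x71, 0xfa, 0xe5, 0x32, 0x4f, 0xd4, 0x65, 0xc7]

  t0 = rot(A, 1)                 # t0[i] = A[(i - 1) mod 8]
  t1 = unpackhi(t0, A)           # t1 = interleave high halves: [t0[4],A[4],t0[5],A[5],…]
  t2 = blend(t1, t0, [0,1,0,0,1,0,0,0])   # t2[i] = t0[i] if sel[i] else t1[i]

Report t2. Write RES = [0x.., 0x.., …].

  t0: c7 71 fa e5 32 4f d4 65
  t1: 32 4f 4f d4 d4 65 65 c7
  t2: 32 71 4f d4 32 65 65 c7

RES = [0x32, 0x71, 0x4f, 0xd4, 0x32, 0x65, 0x65, 0xc7]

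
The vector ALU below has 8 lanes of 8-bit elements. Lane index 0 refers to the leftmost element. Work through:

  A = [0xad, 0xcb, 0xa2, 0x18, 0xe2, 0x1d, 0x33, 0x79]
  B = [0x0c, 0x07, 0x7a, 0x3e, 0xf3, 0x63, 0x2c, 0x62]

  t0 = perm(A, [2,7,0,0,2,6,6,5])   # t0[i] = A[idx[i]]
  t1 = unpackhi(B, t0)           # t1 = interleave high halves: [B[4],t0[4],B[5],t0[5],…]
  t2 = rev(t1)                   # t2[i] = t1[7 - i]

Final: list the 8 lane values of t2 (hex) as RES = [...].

RES = [ 0x1d  0x62  0x33  0x2c  0x33  0x63  0xa2  0xf3 ]

→ t0 |a2|79|ad|ad|a2|33|33|1d|
→ t1 |f3|a2|63|33|2c|33|62|1d|
→ t2 |1d|62|33|2c|33|63|a2|f3|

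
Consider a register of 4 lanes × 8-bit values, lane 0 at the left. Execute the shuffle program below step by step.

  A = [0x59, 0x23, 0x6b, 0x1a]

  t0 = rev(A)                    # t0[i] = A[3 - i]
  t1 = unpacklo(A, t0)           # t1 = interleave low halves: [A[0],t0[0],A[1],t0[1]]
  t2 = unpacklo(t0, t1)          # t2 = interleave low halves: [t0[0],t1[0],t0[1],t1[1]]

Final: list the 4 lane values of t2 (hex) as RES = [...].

RES = [ 0x1a  0x59  0x6b  0x1a ]

t0 = [0x1a, 0x6b, 0x23, 0x59]
t1 = [0x59, 0x1a, 0x23, 0x6b]
t2 = [0x1a, 0x59, 0x6b, 0x1a]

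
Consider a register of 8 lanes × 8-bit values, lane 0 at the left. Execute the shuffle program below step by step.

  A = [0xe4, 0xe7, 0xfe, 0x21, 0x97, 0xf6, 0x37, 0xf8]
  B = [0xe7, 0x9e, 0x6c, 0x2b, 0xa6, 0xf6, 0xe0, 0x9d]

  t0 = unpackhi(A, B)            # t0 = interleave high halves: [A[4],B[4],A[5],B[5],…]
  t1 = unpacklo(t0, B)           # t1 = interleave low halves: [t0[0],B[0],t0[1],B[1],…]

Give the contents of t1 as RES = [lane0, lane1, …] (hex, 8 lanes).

RES = [ 0x97  0xe7  0xa6  0x9e  0xf6  0x6c  0xf6  0x2b ]

→ t0 |97|a6|f6|f6|37|e0|f8|9d|
→ t1 |97|e7|a6|9e|f6|6c|f6|2b|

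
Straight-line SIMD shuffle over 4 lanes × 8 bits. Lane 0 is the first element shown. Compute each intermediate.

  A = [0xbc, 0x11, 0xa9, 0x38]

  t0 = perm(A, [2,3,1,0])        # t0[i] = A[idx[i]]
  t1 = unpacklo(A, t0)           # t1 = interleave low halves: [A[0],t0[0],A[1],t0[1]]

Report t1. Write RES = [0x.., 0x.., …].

→ t0 |a9|38|11|bc|
→ t1 |bc|a9|11|38|

RES = [ 0xbc  0xa9  0x11  0x38 ]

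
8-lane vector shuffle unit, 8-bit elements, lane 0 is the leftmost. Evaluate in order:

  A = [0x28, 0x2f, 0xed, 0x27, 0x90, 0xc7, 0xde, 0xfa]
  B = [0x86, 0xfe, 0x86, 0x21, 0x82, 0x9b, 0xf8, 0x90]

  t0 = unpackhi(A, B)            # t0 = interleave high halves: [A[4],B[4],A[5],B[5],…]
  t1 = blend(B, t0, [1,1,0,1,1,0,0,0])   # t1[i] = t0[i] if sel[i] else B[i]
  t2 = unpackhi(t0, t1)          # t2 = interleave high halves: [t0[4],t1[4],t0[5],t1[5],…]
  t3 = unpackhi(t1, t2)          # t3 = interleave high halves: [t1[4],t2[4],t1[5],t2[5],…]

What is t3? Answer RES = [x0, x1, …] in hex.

RES = [ 0xde  0xfa  0x9b  0xf8  0xf8  0x90  0x90  0x90 ]

→ t0 |90|82|c7|9b|de|f8|fa|90|
→ t1 |90|82|86|9b|de|9b|f8|90|
→ t2 |de|de|f8|9b|fa|f8|90|90|
→ t3 |de|fa|9b|f8|f8|90|90|90|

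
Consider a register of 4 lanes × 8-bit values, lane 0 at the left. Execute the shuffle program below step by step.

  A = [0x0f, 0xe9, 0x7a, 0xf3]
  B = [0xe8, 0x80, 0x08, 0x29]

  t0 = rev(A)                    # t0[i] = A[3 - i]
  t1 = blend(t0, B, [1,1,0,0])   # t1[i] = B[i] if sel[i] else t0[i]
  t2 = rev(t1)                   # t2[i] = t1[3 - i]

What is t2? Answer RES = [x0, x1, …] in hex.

RES = [ 0x0f  0xe9  0x80  0xe8 ]

→ t0 |f3|7a|e9|0f|
→ t1 |e8|80|e9|0f|
→ t2 |0f|e9|80|e8|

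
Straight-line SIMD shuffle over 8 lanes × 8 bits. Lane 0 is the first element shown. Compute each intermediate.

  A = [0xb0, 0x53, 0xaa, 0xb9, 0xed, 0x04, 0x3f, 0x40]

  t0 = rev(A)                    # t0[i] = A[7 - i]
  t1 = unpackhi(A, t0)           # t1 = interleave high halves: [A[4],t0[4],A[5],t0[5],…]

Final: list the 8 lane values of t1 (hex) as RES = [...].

RES = [0xed, 0xb9, 0x04, 0xaa, 0x3f, 0x53, 0x40, 0xb0]

→ t0 |40|3f|04|ed|b9|aa|53|b0|
→ t1 |ed|b9|04|aa|3f|53|40|b0|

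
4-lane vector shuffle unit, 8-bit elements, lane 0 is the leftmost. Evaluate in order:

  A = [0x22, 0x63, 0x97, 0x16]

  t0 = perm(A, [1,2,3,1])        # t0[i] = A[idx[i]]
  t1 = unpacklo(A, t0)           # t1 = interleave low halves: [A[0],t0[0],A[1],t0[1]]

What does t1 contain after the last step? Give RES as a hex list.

RES = [ 0x22  0x63  0x63  0x97 ]

→ t0 |63|97|16|63|
→ t1 |22|63|63|97|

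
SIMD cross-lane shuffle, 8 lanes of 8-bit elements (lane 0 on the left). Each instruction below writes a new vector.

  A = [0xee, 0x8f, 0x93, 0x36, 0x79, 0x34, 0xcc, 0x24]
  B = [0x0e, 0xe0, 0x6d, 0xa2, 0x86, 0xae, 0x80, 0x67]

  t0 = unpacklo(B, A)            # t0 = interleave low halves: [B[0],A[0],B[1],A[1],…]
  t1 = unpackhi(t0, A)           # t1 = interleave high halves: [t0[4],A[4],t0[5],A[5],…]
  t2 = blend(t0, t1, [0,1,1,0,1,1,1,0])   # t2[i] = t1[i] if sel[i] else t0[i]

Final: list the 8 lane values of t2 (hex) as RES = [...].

RES = [ 0x0e  0x79  0x93  0x8f  0xa2  0xcc  0x36  0x36 ]

→ t0 |0e|ee|e0|8f|6d|93|a2|36|
→ t1 |6d|79|93|34|a2|cc|36|24|
→ t2 |0e|79|93|8f|a2|cc|36|36|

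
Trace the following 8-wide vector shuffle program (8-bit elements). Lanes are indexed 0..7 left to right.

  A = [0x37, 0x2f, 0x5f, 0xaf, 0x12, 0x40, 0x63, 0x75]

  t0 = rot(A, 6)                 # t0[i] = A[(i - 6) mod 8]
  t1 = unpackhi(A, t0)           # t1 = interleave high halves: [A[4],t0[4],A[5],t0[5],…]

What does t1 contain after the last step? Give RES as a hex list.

RES = [ 0x12  0x63  0x40  0x75  0x63  0x37  0x75  0x2f ]

→ t0 |5f|af|12|40|63|75|37|2f|
→ t1 |12|63|40|75|63|37|75|2f|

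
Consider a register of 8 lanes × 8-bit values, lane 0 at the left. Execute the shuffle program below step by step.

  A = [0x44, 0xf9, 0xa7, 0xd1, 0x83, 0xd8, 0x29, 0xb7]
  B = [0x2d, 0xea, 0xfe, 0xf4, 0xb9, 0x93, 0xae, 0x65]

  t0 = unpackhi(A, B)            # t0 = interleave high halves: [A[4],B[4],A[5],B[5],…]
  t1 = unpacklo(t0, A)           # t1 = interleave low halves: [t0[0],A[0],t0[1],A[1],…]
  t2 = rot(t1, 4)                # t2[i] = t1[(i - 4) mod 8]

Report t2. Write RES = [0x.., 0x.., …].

t0 = [0x83, 0xb9, 0xd8, 0x93, 0x29, 0xae, 0xb7, 0x65]
t1 = [0x83, 0x44, 0xb9, 0xf9, 0xd8, 0xa7, 0x93, 0xd1]
t2 = [0xd8, 0xa7, 0x93, 0xd1, 0x83, 0x44, 0xb9, 0xf9]

RES = [0xd8, 0xa7, 0x93, 0xd1, 0x83, 0x44, 0xb9, 0xf9]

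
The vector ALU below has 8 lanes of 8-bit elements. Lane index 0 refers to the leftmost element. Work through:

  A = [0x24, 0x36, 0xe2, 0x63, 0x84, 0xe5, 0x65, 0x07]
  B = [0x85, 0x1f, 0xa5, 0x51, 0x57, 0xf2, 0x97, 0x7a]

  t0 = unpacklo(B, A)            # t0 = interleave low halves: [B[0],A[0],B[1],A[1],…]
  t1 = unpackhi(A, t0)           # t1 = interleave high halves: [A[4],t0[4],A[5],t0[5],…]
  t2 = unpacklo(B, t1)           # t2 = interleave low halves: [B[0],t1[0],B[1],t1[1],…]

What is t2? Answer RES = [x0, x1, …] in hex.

RES = [ 0x85  0x84  0x1f  0xa5  0xa5  0xe5  0x51  0xe2 ]

t0 = [0x85, 0x24, 0x1f, 0x36, 0xa5, 0xe2, 0x51, 0x63]
t1 = [0x84, 0xa5, 0xe5, 0xe2, 0x65, 0x51, 0x07, 0x63]
t2 = [0x85, 0x84, 0x1f, 0xa5, 0xa5, 0xe5, 0x51, 0xe2]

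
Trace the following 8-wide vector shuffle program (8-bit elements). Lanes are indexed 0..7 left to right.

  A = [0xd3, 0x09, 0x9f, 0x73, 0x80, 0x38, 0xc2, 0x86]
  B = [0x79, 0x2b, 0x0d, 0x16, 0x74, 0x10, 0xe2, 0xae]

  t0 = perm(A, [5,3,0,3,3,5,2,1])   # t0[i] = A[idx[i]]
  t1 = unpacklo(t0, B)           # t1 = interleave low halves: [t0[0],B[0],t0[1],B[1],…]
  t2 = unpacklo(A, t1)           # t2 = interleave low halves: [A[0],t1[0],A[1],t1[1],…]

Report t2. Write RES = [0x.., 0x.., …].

RES = [0xd3, 0x38, 0x09, 0x79, 0x9f, 0x73, 0x73, 0x2b]

  t0: 38 73 d3 73 73 38 9f 09
  t1: 38 79 73 2b d3 0d 73 16
  t2: d3 38 09 79 9f 73 73 2b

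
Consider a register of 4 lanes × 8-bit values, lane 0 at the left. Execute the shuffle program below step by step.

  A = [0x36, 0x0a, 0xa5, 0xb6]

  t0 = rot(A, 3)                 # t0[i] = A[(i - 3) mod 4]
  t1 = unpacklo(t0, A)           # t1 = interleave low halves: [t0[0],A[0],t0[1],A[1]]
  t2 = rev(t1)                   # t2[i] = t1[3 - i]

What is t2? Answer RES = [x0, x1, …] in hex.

  t0: 0a a5 b6 36
  t1: 0a 36 a5 0a
  t2: 0a a5 36 0a

RES = [ 0x0a  0xa5  0x36  0x0a ]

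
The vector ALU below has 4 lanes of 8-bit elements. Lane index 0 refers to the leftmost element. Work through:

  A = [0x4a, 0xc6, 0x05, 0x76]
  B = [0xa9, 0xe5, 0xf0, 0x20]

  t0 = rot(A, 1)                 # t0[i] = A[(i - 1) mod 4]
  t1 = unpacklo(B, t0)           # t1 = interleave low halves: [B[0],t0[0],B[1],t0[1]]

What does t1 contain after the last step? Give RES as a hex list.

RES = [0xa9, 0x76, 0xe5, 0x4a]

t0 = [0x76, 0x4a, 0xc6, 0x05]
t1 = [0xa9, 0x76, 0xe5, 0x4a]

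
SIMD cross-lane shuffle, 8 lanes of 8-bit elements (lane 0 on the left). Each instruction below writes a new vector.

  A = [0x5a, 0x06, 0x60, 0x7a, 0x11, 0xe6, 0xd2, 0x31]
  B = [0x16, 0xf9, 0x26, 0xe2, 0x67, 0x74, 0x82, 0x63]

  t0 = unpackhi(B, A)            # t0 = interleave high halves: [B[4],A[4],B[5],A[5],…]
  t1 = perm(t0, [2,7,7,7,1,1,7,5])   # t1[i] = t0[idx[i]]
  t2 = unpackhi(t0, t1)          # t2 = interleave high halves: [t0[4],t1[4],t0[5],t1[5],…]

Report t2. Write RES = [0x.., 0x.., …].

→ t0 |67|11|74|e6|82|d2|63|31|
→ t1 |74|31|31|31|11|11|31|d2|
→ t2 |82|11|d2|11|63|31|31|d2|

RES = [0x82, 0x11, 0xd2, 0x11, 0x63, 0x31, 0x31, 0xd2]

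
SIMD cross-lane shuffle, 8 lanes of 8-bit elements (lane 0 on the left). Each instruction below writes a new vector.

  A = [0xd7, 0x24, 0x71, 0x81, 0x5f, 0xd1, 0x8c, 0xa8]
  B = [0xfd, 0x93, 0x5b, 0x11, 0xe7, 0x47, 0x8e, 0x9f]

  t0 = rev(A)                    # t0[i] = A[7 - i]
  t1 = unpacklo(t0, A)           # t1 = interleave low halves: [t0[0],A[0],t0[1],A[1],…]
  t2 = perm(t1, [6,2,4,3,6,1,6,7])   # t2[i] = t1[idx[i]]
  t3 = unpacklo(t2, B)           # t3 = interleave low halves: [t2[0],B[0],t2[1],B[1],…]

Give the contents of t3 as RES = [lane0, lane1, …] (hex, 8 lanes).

RES = [0x5f, 0xfd, 0x8c, 0x93, 0xd1, 0x5b, 0x24, 0x11]

t0 = [0xa8, 0x8c, 0xd1, 0x5f, 0x81, 0x71, 0x24, 0xd7]
t1 = [0xa8, 0xd7, 0x8c, 0x24, 0xd1, 0x71, 0x5f, 0x81]
t2 = [0x5f, 0x8c, 0xd1, 0x24, 0x5f, 0xd7, 0x5f, 0x81]
t3 = [0x5f, 0xfd, 0x8c, 0x93, 0xd1, 0x5b, 0x24, 0x11]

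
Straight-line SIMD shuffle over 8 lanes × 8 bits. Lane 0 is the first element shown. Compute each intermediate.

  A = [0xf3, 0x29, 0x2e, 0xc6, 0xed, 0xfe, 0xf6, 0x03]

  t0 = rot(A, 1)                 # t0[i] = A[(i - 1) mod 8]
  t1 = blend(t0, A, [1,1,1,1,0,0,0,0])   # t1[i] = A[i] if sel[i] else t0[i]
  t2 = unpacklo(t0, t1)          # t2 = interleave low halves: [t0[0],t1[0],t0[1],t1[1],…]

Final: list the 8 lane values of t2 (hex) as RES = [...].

  t0: 03 f3 29 2e c6 ed fe f6
  t1: f3 29 2e c6 c6 ed fe f6
  t2: 03 f3 f3 29 29 2e 2e c6

RES = [ 0x03  0xf3  0xf3  0x29  0x29  0x2e  0x2e  0xc6 ]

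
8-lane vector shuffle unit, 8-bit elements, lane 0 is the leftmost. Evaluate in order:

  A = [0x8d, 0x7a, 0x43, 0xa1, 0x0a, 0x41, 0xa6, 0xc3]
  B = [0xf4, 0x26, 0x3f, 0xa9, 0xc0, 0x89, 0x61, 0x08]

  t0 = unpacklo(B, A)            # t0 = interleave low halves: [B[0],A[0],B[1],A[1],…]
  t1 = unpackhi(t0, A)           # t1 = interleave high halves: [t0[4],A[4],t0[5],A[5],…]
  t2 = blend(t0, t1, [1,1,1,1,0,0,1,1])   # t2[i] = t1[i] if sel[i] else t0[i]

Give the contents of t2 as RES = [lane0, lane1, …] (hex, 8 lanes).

RES = [0x3f, 0x0a, 0x43, 0x41, 0x3f, 0x43, 0xa1, 0xc3]

  t0: f4 8d 26 7a 3f 43 a9 a1
  t1: 3f 0a 43 41 a9 a6 a1 c3
  t2: 3f 0a 43 41 3f 43 a1 c3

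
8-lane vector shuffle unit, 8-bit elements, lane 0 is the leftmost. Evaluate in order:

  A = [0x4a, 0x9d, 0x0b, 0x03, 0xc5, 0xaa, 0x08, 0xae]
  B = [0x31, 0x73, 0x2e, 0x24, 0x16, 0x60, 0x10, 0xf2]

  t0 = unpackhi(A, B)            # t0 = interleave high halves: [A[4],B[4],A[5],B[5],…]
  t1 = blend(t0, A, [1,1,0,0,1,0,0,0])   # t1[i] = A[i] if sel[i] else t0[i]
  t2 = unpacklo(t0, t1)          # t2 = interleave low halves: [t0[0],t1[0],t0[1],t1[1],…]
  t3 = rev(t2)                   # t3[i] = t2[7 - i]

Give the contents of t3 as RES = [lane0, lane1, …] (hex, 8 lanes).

t0 = [0xc5, 0x16, 0xaa, 0x60, 0x08, 0x10, 0xae, 0xf2]
t1 = [0x4a, 0x9d, 0xaa, 0x60, 0xc5, 0x10, 0xae, 0xf2]
t2 = [0xc5, 0x4a, 0x16, 0x9d, 0xaa, 0xaa, 0x60, 0x60]
t3 = [0x60, 0x60, 0xaa, 0xaa, 0x9d, 0x16, 0x4a, 0xc5]

RES = [ 0x60  0x60  0xaa  0xaa  0x9d  0x16  0x4a  0xc5 ]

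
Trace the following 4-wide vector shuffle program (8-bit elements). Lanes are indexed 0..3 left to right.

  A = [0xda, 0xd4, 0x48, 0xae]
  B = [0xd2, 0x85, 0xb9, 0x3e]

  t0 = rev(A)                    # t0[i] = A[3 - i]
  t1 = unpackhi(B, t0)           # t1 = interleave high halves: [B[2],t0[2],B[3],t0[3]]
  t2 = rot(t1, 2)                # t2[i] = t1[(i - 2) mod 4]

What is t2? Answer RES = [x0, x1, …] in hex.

→ t0 |ae|48|d4|da|
→ t1 |b9|d4|3e|da|
→ t2 |3e|da|b9|d4|

RES = [ 0x3e  0xda  0xb9  0xd4 ]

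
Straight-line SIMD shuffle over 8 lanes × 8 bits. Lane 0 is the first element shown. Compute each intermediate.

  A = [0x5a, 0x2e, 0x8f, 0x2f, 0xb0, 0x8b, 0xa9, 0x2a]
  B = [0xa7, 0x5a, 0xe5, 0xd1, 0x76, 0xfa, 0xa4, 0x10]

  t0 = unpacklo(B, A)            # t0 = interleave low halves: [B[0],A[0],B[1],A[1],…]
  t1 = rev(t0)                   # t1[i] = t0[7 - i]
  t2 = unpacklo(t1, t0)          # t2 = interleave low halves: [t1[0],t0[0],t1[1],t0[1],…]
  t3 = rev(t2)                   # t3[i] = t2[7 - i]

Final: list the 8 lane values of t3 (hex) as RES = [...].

→ t0 |a7|5a|5a|2e|e5|8f|d1|2f|
→ t1 |2f|d1|8f|e5|2e|5a|5a|a7|
→ t2 |2f|a7|d1|5a|8f|5a|e5|2e|
→ t3 |2e|e5|5a|8f|5a|d1|a7|2f|

RES = [0x2e, 0xe5, 0x5a, 0x8f, 0x5a, 0xd1, 0xa7, 0x2f]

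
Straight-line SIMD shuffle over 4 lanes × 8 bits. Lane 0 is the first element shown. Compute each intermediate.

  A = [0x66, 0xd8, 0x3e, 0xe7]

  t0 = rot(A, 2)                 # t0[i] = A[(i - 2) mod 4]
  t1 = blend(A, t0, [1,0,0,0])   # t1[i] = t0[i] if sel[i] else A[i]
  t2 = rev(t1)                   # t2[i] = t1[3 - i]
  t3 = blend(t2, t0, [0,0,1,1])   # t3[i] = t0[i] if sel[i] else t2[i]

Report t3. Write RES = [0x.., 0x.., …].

t0 = [0x3e, 0xe7, 0x66, 0xd8]
t1 = [0x3e, 0xd8, 0x3e, 0xe7]
t2 = [0xe7, 0x3e, 0xd8, 0x3e]
t3 = [0xe7, 0x3e, 0x66, 0xd8]

RES = [0xe7, 0x3e, 0x66, 0xd8]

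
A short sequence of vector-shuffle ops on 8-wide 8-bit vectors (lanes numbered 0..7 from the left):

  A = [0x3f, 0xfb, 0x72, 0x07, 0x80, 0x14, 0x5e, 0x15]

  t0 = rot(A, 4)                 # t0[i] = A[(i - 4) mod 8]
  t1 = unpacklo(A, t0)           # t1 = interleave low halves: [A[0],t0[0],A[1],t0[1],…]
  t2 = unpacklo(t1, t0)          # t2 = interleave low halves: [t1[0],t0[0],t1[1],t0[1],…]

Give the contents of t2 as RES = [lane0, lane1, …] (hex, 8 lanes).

→ t0 |80|14|5e|15|3f|fb|72|07|
→ t1 |3f|80|fb|14|72|5e|07|15|
→ t2 |3f|80|80|14|fb|5e|14|15|

RES = [0x3f, 0x80, 0x80, 0x14, 0xfb, 0x5e, 0x14, 0x15]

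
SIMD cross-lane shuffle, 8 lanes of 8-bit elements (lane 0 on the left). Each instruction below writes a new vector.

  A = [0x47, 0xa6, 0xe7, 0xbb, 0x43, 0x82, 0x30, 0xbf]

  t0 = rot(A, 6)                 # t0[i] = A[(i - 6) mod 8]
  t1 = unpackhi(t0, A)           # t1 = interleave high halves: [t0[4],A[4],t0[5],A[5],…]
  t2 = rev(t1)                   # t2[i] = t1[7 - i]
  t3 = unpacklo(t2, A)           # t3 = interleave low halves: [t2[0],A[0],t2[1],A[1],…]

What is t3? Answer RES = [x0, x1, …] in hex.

  t0: e7 bb 43 82 30 bf 47 a6
  t1: 30 43 bf 82 47 30 a6 bf
  t2: bf a6 30 47 82 bf 43 30
  t3: bf 47 a6 a6 30 e7 47 bb

RES = [0xbf, 0x47, 0xa6, 0xa6, 0x30, 0xe7, 0x47, 0xbb]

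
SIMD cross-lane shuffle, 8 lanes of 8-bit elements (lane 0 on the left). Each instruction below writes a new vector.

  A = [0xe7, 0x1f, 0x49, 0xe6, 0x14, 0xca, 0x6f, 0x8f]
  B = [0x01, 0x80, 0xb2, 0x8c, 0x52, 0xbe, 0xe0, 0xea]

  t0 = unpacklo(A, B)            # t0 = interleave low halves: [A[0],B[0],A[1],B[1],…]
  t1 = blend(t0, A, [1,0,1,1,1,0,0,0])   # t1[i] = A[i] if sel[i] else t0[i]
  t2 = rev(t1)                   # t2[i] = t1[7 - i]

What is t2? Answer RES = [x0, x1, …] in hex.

→ t0 |e7|01|1f|80|49|b2|e6|8c|
→ t1 |e7|01|49|e6|14|b2|e6|8c|
→ t2 |8c|e6|b2|14|e6|49|01|e7|

RES = [ 0x8c  0xe6  0xb2  0x14  0xe6  0x49  0x01  0xe7 ]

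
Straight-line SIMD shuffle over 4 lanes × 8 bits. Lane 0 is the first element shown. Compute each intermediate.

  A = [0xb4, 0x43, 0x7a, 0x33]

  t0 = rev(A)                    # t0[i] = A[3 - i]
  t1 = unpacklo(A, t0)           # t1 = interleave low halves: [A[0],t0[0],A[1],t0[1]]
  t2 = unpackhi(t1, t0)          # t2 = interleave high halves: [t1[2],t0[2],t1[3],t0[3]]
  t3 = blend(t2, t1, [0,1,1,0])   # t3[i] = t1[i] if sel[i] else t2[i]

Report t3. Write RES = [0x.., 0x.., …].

  t0: 33 7a 43 b4
  t1: b4 33 43 7a
  t2: 43 43 7a b4
  t3: 43 33 43 b4

RES = [0x43, 0x33, 0x43, 0xb4]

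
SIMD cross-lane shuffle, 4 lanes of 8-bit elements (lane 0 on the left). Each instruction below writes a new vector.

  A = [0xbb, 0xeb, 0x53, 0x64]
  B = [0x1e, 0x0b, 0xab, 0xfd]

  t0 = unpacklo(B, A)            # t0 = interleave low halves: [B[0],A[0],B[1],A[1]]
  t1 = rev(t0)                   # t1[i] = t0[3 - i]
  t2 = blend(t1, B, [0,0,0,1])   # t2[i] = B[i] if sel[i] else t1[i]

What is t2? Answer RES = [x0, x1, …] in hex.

RES = [ 0xeb  0x0b  0xbb  0xfd ]

t0 = [0x1e, 0xbb, 0x0b, 0xeb]
t1 = [0xeb, 0x0b, 0xbb, 0x1e]
t2 = [0xeb, 0x0b, 0xbb, 0xfd]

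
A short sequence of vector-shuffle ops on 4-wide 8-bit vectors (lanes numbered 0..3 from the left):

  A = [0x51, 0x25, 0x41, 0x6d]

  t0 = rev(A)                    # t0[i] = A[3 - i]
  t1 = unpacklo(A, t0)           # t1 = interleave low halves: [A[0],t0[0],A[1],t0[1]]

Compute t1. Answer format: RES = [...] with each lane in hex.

RES = [0x51, 0x6d, 0x25, 0x41]

t0 = [0x6d, 0x41, 0x25, 0x51]
t1 = [0x51, 0x6d, 0x25, 0x41]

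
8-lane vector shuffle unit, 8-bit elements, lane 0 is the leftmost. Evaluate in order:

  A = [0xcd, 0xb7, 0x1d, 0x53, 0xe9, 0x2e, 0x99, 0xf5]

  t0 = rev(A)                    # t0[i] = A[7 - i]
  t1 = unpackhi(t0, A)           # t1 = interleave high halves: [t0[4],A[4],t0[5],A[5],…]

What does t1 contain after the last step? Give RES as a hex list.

→ t0 |f5|99|2e|e9|53|1d|b7|cd|
→ t1 |53|e9|1d|2e|b7|99|cd|f5|

RES = [0x53, 0xe9, 0x1d, 0x2e, 0xb7, 0x99, 0xcd, 0xf5]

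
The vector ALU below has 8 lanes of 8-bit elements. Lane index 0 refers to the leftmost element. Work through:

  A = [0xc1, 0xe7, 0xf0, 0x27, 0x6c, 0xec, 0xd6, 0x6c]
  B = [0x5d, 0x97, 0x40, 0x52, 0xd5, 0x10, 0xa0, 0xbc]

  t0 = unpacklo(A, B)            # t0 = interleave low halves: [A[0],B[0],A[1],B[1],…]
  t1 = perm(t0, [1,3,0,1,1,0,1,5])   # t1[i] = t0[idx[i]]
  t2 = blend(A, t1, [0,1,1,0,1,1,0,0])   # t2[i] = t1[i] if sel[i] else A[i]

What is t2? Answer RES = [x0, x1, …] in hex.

t0 = [0xc1, 0x5d, 0xe7, 0x97, 0xf0, 0x40, 0x27, 0x52]
t1 = [0x5d, 0x97, 0xc1, 0x5d, 0x5d, 0xc1, 0x5d, 0x40]
t2 = [0xc1, 0x97, 0xc1, 0x27, 0x5d, 0xc1, 0xd6, 0x6c]

RES = [0xc1, 0x97, 0xc1, 0x27, 0x5d, 0xc1, 0xd6, 0x6c]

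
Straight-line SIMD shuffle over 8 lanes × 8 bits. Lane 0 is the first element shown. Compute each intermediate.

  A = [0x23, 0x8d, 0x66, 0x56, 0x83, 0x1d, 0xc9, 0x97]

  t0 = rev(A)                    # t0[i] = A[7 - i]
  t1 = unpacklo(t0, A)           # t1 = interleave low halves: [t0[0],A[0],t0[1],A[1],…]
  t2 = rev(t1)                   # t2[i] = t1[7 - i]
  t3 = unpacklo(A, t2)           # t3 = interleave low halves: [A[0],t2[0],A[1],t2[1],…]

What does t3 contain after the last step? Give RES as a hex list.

RES = [ 0x23  0x56  0x8d  0x83  0x66  0x66  0x56  0x1d ]

→ t0 |97|c9|1d|83|56|66|8d|23|
→ t1 |97|23|c9|8d|1d|66|83|56|
→ t2 |56|83|66|1d|8d|c9|23|97|
→ t3 |23|56|8d|83|66|66|56|1d|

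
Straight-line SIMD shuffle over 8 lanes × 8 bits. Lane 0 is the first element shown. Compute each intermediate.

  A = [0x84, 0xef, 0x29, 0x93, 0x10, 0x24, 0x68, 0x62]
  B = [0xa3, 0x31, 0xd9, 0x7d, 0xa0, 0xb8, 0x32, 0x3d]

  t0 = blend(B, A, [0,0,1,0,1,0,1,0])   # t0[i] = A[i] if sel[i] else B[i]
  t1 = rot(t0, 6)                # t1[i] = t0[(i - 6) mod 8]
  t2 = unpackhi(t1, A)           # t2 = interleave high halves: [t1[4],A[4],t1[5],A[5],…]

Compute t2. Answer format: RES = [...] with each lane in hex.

RES = [0x68, 0x10, 0x3d, 0x24, 0xa3, 0x68, 0x31, 0x62]

t0 = [0xa3, 0x31, 0x29, 0x7d, 0x10, 0xb8, 0x68, 0x3d]
t1 = [0x29, 0x7d, 0x10, 0xb8, 0x68, 0x3d, 0xa3, 0x31]
t2 = [0x68, 0x10, 0x3d, 0x24, 0xa3, 0x68, 0x31, 0x62]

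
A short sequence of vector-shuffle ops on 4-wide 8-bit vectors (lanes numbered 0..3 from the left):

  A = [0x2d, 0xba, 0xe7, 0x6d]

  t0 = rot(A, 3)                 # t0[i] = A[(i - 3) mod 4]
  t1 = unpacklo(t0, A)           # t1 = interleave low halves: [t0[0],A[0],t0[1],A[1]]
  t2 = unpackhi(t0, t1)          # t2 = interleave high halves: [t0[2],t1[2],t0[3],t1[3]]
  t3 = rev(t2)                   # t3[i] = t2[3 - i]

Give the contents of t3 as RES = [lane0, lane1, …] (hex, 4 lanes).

RES = [0xba, 0x2d, 0xe7, 0x6d]

→ t0 |ba|e7|6d|2d|
→ t1 |ba|2d|e7|ba|
→ t2 |6d|e7|2d|ba|
→ t3 |ba|2d|e7|6d|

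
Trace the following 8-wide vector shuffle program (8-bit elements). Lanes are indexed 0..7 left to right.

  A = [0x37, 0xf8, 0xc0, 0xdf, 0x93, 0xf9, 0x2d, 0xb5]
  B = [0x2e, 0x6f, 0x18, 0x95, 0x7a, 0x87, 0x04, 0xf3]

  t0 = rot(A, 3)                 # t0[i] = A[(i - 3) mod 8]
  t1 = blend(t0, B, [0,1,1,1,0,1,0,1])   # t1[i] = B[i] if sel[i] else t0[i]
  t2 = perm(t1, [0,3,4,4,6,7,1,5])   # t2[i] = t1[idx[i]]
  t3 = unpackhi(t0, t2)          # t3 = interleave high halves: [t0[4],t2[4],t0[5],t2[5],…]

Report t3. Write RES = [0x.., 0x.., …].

→ t0 |f9|2d|b5|37|f8|c0|df|93|
→ t1 |f9|6f|18|95|f8|87|df|f3|
→ t2 |f9|95|f8|f8|df|f3|6f|87|
→ t3 |f8|df|c0|f3|df|6f|93|87|

RES = [ 0xf8  0xdf  0xc0  0xf3  0xdf  0x6f  0x93  0x87 ]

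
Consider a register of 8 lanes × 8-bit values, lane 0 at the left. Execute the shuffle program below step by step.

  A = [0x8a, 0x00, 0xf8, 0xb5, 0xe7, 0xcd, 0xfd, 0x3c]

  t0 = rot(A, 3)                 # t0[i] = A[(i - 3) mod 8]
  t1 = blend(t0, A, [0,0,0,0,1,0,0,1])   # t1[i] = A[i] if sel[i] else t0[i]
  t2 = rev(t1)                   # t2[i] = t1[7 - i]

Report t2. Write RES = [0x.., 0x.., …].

→ t0 |cd|fd|3c|8a|00|f8|b5|e7|
→ t1 |cd|fd|3c|8a|e7|f8|b5|3c|
→ t2 |3c|b5|f8|e7|8a|3c|fd|cd|

RES = [0x3c, 0xb5, 0xf8, 0xe7, 0x8a, 0x3c, 0xfd, 0xcd]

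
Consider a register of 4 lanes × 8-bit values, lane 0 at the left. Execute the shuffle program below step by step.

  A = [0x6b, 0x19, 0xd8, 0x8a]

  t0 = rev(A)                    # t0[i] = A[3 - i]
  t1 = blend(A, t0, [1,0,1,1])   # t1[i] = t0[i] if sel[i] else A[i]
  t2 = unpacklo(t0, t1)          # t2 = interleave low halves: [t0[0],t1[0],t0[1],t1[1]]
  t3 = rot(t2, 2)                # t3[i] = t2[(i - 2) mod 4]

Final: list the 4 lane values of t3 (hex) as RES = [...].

RES = [0xd8, 0x19, 0x8a, 0x8a]

  t0: 8a d8 19 6b
  t1: 8a 19 19 6b
  t2: 8a 8a d8 19
  t3: d8 19 8a 8a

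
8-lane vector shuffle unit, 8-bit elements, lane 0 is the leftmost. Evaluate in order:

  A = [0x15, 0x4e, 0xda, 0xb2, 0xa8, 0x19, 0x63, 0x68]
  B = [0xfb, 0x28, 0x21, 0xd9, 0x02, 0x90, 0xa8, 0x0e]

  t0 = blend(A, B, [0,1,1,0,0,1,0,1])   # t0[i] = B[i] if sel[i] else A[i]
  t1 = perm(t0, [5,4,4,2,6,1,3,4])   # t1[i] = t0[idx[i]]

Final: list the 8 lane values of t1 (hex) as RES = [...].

  t0: 15 28 21 b2 a8 90 63 0e
  t1: 90 a8 a8 21 63 28 b2 a8

RES = [ 0x90  0xa8  0xa8  0x21  0x63  0x28  0xb2  0xa8 ]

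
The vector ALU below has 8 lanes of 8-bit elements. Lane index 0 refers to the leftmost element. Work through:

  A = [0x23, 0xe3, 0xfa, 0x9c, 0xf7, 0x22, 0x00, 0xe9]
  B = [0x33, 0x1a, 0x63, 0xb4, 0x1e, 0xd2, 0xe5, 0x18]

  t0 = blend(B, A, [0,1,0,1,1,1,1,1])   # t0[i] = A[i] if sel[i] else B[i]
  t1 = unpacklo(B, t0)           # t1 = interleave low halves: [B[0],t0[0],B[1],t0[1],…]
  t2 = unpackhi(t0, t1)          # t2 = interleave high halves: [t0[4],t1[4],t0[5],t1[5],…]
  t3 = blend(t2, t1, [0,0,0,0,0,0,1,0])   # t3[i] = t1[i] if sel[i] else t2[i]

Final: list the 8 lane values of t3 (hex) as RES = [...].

t0 = [0x33, 0xe3, 0x63, 0x9c, 0xf7, 0x22, 0x00, 0xe9]
t1 = [0x33, 0x33, 0x1a, 0xe3, 0x63, 0x63, 0xb4, 0x9c]
t2 = [0xf7, 0x63, 0x22, 0x63, 0x00, 0xb4, 0xe9, 0x9c]
t3 = [0xf7, 0x63, 0x22, 0x63, 0x00, 0xb4, 0xb4, 0x9c]

RES = [0xf7, 0x63, 0x22, 0x63, 0x00, 0xb4, 0xb4, 0x9c]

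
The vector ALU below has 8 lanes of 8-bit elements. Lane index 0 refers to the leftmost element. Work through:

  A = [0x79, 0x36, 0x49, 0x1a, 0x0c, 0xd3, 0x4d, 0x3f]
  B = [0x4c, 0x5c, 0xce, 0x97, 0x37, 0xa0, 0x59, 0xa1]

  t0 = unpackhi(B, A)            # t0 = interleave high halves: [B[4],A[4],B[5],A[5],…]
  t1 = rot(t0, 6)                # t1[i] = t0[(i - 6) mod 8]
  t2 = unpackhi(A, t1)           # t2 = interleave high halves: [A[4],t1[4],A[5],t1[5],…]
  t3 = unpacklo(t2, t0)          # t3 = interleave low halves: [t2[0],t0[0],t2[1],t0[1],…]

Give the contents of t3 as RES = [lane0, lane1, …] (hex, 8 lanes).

RES = [0x0c, 0x37, 0xa1, 0x0c, 0xd3, 0xa0, 0x3f, 0xd3]

t0 = [0x37, 0x0c, 0xa0, 0xd3, 0x59, 0x4d, 0xa1, 0x3f]
t1 = [0xa0, 0xd3, 0x59, 0x4d, 0xa1, 0x3f, 0x37, 0x0c]
t2 = [0x0c, 0xa1, 0xd3, 0x3f, 0x4d, 0x37, 0x3f, 0x0c]
t3 = [0x0c, 0x37, 0xa1, 0x0c, 0xd3, 0xa0, 0x3f, 0xd3]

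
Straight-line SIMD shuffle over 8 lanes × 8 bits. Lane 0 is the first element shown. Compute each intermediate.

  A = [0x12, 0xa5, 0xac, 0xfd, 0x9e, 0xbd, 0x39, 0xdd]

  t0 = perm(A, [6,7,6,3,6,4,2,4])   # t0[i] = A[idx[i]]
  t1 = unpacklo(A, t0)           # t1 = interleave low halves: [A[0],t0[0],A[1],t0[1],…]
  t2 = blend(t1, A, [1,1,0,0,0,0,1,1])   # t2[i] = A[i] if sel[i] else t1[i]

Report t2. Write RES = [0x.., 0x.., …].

RES = [0x12, 0xa5, 0xa5, 0xdd, 0xac, 0x39, 0x39, 0xdd]

t0 = [0x39, 0xdd, 0x39, 0xfd, 0x39, 0x9e, 0xac, 0x9e]
t1 = [0x12, 0x39, 0xa5, 0xdd, 0xac, 0x39, 0xfd, 0xfd]
t2 = [0x12, 0xa5, 0xa5, 0xdd, 0xac, 0x39, 0x39, 0xdd]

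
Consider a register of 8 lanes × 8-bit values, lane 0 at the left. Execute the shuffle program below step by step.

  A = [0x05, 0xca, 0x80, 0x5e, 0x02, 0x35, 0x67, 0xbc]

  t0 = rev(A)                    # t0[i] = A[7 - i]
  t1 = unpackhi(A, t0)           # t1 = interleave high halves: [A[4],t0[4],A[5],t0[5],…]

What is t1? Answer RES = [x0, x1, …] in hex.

RES = [ 0x02  0x5e  0x35  0x80  0x67  0xca  0xbc  0x05 ]

→ t0 |bc|67|35|02|5e|80|ca|05|
→ t1 |02|5e|35|80|67|ca|bc|05|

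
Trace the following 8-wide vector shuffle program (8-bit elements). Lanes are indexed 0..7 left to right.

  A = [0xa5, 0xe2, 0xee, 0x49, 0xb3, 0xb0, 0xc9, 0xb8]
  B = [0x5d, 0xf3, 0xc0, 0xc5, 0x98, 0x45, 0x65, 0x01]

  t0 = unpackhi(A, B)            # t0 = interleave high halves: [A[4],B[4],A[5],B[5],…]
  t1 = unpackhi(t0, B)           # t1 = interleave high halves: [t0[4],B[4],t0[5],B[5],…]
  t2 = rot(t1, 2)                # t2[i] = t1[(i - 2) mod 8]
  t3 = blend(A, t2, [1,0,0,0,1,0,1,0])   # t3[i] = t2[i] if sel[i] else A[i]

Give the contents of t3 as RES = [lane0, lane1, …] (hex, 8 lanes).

RES = [0x01, 0xe2, 0xee, 0x49, 0x65, 0xb0, 0xb8, 0xb8]

→ t0 |b3|98|b0|45|c9|65|b8|01|
→ t1 |c9|98|65|45|b8|65|01|01|
→ t2 |01|01|c9|98|65|45|b8|65|
→ t3 |01|e2|ee|49|65|b0|b8|b8|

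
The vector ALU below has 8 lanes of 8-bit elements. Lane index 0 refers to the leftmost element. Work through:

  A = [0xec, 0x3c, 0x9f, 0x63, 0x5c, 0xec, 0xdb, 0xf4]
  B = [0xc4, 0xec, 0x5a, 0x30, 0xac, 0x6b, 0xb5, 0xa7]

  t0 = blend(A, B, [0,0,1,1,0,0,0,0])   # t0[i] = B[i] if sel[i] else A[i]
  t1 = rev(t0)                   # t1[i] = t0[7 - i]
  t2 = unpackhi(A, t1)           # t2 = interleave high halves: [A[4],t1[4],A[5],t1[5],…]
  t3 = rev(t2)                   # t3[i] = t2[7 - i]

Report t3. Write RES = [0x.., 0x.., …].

RES = [ 0xec  0xf4  0x3c  0xdb  0x5a  0xec  0x30  0x5c ]

t0 = [0xec, 0x3c, 0x5a, 0x30, 0x5c, 0xec, 0xdb, 0xf4]
t1 = [0xf4, 0xdb, 0xec, 0x5c, 0x30, 0x5a, 0x3c, 0xec]
t2 = [0x5c, 0x30, 0xec, 0x5a, 0xdb, 0x3c, 0xf4, 0xec]
t3 = [0xec, 0xf4, 0x3c, 0xdb, 0x5a, 0xec, 0x30, 0x5c]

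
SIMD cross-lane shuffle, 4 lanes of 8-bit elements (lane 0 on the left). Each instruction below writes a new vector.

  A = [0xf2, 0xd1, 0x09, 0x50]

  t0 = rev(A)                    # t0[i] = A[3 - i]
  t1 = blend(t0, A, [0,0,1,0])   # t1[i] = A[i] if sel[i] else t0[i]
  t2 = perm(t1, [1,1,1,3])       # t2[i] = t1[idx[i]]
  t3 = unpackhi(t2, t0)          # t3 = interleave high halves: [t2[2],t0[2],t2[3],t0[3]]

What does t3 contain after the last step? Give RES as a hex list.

t0 = [0x50, 0x09, 0xd1, 0xf2]
t1 = [0x50, 0x09, 0x09, 0xf2]
t2 = [0x09, 0x09, 0x09, 0xf2]
t3 = [0x09, 0xd1, 0xf2, 0xf2]

RES = [ 0x09  0xd1  0xf2  0xf2 ]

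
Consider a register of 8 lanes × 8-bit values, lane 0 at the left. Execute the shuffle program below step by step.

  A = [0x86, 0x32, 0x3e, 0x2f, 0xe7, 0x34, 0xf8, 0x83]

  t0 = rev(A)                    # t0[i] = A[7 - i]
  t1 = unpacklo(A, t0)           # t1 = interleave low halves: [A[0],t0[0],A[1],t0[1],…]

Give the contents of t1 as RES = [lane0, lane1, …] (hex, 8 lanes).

RES = [ 0x86  0x83  0x32  0xf8  0x3e  0x34  0x2f  0xe7 ]

  t0: 83 f8 34 e7 2f 3e 32 86
  t1: 86 83 32 f8 3e 34 2f e7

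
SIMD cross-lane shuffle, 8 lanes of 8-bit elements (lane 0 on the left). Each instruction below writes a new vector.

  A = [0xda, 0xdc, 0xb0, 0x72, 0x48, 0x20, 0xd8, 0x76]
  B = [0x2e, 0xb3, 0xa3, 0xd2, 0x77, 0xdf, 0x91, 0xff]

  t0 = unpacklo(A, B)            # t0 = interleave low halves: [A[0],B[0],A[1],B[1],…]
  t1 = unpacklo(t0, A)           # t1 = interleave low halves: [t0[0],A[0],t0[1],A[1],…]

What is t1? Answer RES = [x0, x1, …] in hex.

  t0: da 2e dc b3 b0 a3 72 d2
  t1: da da 2e dc dc b0 b3 72

RES = [0xda, 0xda, 0x2e, 0xdc, 0xdc, 0xb0, 0xb3, 0x72]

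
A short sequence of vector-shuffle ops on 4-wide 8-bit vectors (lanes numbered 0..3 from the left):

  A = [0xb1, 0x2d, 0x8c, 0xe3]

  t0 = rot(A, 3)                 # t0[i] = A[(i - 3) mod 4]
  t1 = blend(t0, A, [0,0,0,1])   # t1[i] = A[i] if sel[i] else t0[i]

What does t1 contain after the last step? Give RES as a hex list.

RES = [ 0x2d  0x8c  0xe3  0xe3 ]

→ t0 |2d|8c|e3|b1|
→ t1 |2d|8c|e3|e3|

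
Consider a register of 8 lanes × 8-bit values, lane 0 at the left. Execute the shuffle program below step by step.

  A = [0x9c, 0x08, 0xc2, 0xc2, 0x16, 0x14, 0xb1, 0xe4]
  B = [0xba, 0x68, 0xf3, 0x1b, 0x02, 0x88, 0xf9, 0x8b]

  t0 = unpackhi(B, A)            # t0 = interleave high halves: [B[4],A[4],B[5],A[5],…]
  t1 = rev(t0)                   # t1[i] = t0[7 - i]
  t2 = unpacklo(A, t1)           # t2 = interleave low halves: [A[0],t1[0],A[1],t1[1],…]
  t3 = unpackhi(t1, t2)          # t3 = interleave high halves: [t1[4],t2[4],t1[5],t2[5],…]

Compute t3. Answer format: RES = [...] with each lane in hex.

RES = [0x14, 0xc2, 0x88, 0xb1, 0x16, 0xc2, 0x02, 0xf9]

t0 = [0x02, 0x16, 0x88, 0x14, 0xf9, 0xb1, 0x8b, 0xe4]
t1 = [0xe4, 0x8b, 0xb1, 0xf9, 0x14, 0x88, 0x16, 0x02]
t2 = [0x9c, 0xe4, 0x08, 0x8b, 0xc2, 0xb1, 0xc2, 0xf9]
t3 = [0x14, 0xc2, 0x88, 0xb1, 0x16, 0xc2, 0x02, 0xf9]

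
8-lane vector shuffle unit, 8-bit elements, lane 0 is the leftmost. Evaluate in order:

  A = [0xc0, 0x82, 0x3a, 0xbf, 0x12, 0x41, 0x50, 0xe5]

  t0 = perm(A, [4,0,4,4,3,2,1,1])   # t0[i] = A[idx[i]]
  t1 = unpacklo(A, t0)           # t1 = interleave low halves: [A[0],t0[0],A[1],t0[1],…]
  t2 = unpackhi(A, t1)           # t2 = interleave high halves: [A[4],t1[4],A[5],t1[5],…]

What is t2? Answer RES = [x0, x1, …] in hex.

→ t0 |12|c0|12|12|bf|3a|82|82|
→ t1 |c0|12|82|c0|3a|12|bf|12|
→ t2 |12|3a|41|12|50|bf|e5|12|

RES = [0x12, 0x3a, 0x41, 0x12, 0x50, 0xbf, 0xe5, 0x12]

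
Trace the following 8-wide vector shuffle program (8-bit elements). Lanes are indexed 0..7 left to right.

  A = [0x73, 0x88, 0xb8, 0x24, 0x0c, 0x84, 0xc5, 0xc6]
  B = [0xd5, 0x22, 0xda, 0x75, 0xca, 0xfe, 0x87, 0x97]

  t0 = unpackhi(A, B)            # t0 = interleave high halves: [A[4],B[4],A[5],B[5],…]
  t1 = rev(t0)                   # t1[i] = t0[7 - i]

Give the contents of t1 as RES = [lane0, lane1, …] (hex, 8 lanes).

  t0: 0c ca 84 fe c5 87 c6 97
  t1: 97 c6 87 c5 fe 84 ca 0c

RES = [0x97, 0xc6, 0x87, 0xc5, 0xfe, 0x84, 0xca, 0x0c]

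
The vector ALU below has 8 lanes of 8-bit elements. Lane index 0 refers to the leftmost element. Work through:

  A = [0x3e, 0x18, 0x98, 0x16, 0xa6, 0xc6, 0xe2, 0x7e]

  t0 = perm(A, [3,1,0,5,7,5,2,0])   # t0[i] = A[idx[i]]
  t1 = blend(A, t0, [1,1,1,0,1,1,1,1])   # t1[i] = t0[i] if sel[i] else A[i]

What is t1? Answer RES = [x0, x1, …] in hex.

t0 = [0x16, 0x18, 0x3e, 0xc6, 0x7e, 0xc6, 0x98, 0x3e]
t1 = [0x16, 0x18, 0x3e, 0x16, 0x7e, 0xc6, 0x98, 0x3e]

RES = [ 0x16  0x18  0x3e  0x16  0x7e  0xc6  0x98  0x3e ]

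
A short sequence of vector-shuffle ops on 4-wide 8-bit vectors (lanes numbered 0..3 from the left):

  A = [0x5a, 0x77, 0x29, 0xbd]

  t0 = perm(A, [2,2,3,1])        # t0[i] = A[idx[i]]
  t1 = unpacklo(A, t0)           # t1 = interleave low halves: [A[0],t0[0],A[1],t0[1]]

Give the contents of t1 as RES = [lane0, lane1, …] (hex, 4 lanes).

RES = [0x5a, 0x29, 0x77, 0x29]

→ t0 |29|29|bd|77|
→ t1 |5a|29|77|29|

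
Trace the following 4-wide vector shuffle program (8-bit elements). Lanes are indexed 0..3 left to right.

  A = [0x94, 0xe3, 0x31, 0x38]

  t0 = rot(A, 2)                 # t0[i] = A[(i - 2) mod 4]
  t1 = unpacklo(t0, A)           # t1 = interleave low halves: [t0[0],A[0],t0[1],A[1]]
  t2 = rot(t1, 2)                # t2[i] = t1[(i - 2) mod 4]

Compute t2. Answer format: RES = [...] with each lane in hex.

→ t0 |31|38|94|e3|
→ t1 |31|94|38|e3|
→ t2 |38|e3|31|94|

RES = [ 0x38  0xe3  0x31  0x94 ]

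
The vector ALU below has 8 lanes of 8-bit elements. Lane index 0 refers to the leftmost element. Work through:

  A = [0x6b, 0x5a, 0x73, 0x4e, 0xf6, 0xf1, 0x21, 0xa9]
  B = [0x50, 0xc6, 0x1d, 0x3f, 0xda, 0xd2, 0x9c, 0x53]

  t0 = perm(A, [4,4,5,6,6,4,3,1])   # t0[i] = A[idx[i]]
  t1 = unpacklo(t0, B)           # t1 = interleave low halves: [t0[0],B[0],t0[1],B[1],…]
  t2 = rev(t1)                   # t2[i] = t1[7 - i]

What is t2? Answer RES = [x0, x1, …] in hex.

RES = [0x3f, 0x21, 0x1d, 0xf1, 0xc6, 0xf6, 0x50, 0xf6]

  t0: f6 f6 f1 21 21 f6 4e 5a
  t1: f6 50 f6 c6 f1 1d 21 3f
  t2: 3f 21 1d f1 c6 f6 50 f6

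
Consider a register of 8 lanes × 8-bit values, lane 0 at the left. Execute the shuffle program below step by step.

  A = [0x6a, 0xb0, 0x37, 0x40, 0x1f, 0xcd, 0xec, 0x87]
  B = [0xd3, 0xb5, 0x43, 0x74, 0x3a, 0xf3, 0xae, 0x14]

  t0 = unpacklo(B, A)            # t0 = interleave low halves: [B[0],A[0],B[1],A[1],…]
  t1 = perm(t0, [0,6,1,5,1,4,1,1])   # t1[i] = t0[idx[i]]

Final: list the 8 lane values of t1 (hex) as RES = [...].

RES = [ 0xd3  0x74  0x6a  0x37  0x6a  0x43  0x6a  0x6a ]

→ t0 |d3|6a|b5|b0|43|37|74|40|
→ t1 |d3|74|6a|37|6a|43|6a|6a|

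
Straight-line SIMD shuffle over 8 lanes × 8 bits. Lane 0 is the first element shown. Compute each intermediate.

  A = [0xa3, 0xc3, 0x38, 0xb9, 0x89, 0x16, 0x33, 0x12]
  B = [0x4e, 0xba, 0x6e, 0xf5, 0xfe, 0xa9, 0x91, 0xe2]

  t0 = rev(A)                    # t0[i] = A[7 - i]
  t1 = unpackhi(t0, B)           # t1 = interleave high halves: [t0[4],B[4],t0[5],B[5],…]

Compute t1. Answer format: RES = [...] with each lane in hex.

→ t0 |12|33|16|89|b9|38|c3|a3|
→ t1 |b9|fe|38|a9|c3|91|a3|e2|

RES = [0xb9, 0xfe, 0x38, 0xa9, 0xc3, 0x91, 0xa3, 0xe2]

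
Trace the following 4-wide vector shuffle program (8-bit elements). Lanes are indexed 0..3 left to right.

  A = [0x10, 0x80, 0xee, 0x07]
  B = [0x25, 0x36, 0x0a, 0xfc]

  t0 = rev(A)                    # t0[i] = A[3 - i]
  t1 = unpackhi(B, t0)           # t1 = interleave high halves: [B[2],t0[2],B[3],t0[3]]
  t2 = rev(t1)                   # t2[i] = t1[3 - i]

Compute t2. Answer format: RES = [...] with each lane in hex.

RES = [0x10, 0xfc, 0x80, 0x0a]

  t0: 07 ee 80 10
  t1: 0a 80 fc 10
  t2: 10 fc 80 0a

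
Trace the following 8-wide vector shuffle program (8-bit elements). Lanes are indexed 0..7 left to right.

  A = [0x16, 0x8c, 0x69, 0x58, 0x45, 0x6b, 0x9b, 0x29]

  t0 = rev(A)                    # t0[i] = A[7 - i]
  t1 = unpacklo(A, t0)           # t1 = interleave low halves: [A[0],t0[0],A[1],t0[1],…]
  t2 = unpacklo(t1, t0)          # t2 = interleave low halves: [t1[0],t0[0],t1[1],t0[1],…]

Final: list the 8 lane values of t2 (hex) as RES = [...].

→ t0 |29|9b|6b|45|58|69|8c|16|
→ t1 |16|29|8c|9b|69|6b|58|45|
→ t2 |16|29|29|9b|8c|6b|9b|45|

RES = [ 0x16  0x29  0x29  0x9b  0x8c  0x6b  0x9b  0x45 ]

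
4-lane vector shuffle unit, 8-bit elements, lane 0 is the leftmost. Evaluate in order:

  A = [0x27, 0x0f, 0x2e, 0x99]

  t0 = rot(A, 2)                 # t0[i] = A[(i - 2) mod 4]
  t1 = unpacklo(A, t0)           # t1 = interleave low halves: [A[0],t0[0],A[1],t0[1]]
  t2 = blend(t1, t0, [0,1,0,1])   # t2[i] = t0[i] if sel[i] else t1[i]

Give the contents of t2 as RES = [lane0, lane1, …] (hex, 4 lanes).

t0 = [0x2e, 0x99, 0x27, 0x0f]
t1 = [0x27, 0x2e, 0x0f, 0x99]
t2 = [0x27, 0x99, 0x0f, 0x0f]

RES = [ 0x27  0x99  0x0f  0x0f ]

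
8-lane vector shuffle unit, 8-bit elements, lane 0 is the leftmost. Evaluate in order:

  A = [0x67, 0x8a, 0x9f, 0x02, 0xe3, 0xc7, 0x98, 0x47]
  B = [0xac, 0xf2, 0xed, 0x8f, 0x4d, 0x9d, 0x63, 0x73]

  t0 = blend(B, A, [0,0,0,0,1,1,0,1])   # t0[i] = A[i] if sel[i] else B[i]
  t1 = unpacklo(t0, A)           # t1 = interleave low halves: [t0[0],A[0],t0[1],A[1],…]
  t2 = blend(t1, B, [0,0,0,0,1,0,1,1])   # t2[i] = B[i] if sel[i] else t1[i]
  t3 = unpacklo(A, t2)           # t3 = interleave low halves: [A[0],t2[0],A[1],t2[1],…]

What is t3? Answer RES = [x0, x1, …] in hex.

RES = [ 0x67  0xac  0x8a  0x67  0x9f  0xf2  0x02  0x8a ]

  t0: ac f2 ed 8f e3 c7 63 47
  t1: ac 67 f2 8a ed 9f 8f 02
  t2: ac 67 f2 8a 4d 9f 63 73
  t3: 67 ac 8a 67 9f f2 02 8a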